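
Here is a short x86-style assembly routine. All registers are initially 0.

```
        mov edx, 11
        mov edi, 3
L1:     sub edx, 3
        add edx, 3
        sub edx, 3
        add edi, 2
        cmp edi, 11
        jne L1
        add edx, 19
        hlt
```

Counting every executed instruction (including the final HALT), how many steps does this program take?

edx=11
edi=3
edx=11-3=8
edx=8+3=11
edx=11-3=8
edi=3+2=5
cmp edi, 11  (cmp 5,11)
jne L1: taken
edx=8-3=5
edx=5+3=8
edx=8-3=5
edi=5+2=7
cmp edi, 11  (cmp 7,11)
jne L1: taken
edx=5-3=2
edx=2+3=5
edx=5-3=2
edi=7+2=9
cmp edi, 11  (cmp 9,11)
jne L1: taken
edx=2-3=-1
edx=(-1)+3=2
edx=2-3=-1
edi=9+2=11
cmp edi, 11  (cmp 11,11)
jne L1: not taken
edx=(-1)+19=18
halt.
Total executed instructions: 28.

28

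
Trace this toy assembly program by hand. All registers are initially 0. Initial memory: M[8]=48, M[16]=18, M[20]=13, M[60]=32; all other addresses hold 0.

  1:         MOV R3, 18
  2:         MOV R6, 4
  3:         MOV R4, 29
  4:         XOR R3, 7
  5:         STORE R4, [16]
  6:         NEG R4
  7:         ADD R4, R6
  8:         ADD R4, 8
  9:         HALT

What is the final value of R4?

MOV R3, 18 → R3=18
MOV R6, 4 → R6=4
MOV R4, 29 → R4=29
XOR R3, 7 → R3=18^7=21
STORE R4, [16] → M[16]=29
NEG R4 → R4=-(29)=-29
ADD R4, R6 → R4=(-29)+4=-25
ADD R4, 8 → R4=(-25)+8=-17
halt.

-17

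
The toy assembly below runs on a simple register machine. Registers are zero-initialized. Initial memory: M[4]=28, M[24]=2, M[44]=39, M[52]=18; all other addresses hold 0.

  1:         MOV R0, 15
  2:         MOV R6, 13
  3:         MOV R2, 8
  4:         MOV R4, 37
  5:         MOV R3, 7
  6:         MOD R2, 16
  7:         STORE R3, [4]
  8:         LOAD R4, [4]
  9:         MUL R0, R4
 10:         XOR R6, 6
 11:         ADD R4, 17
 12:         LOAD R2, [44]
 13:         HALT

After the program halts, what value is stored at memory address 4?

7

R0=15
R6=13
R2=8
R4=37
R3=7
R2=8%16=8
STORE R3, [4] → M[4]=7
R4=M[4]=7
R0=15*7=105
R6=13^6=11
R4=7+17=24
R2=M[44]=39
halt.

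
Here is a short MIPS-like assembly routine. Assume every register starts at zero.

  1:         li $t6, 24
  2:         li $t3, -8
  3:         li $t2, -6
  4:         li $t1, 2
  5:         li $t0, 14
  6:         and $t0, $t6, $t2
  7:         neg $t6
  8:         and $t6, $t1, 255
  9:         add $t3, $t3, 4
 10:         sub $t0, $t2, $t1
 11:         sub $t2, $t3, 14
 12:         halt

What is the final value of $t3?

after li $t6, 24: $t6=24
after li $t3, -8: $t3=-8
after li $t2, -6: $t2=-6
after li $t1, 2: $t1=2
after li $t0, 14: $t0=14
after and $t0, $t6, $t2: $t0=24&(-6)=24
after neg $t6: $t6=-(24)=-24
after and $t6, $t1, 255: $t6=2&255=2
after add $t3, $t3, 4: $t3=(-8)+4=-4
after sub $t0, $t2, $t1: $t0=(-6)-2=-8
after sub $t2, $t3, 14: $t2=(-4)-14=-18
halt.

-4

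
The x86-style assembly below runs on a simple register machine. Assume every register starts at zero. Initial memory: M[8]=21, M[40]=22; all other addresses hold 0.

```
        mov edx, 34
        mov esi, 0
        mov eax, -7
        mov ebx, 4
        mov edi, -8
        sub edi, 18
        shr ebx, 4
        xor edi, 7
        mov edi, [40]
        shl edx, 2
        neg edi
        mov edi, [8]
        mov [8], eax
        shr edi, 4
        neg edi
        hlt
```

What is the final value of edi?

-1

mov edx, 34 → edx=34
mov esi, 0 → esi=0
mov eax, -7 → eax=-7
mov ebx, 4 → ebx=4
mov edi, -8 → edi=-8
sub edi, 18 → edi=(-8)-18=-26
shr ebx, 4 → ebx=4>>4=0
xor edi, 7 → edi=(-26)^7=-31
mov edi, [40] → edi=M[40]=22
shl edx, 2 → edx=34<<2=136
neg edi → edi=-(22)=-22
mov edi, [8] → edi=M[8]=21
mov [8], eax → M[8]=-7
shr edi, 4 → edi=21>>4=1
neg edi → edi=-(1)=-1
halt.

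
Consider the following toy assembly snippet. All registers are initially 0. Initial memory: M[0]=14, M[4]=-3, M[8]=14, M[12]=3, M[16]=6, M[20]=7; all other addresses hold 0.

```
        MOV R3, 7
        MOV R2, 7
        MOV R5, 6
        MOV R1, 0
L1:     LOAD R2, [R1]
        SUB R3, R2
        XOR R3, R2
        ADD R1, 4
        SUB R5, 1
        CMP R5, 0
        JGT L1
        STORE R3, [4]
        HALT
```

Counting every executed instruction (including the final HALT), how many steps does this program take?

48

after MOV R3, 7: R3=7
after MOV R2, 7: R2=7
after MOV R5, 6: R5=6
after MOV R1, 0: R1=0
after LOAD R2, [R1]: R2=M[0]=14
after SUB R3, R2: R3=7-14=-7
after XOR R3, R2: R3=(-7)^14=-9
after ADD R1, 4: R1=0+4=4
after SUB R5, 1: R5=6-1=5
CMP R5, 0  (cmp 5,0)
JGT L1: taken
after LOAD R2, [R1]: R2=M[4]=-3
after SUB R3, R2: R3=(-9)-(-3)=-6
after XOR R3, R2: R3=(-6)^(-3)=7
after ADD R1, 4: R1=4+4=8
after SUB R5, 1: R5=5-1=4
CMP R5, 0  (cmp 4,0)
JGT L1: taken
after LOAD R2, [R1]: R2=M[8]=14
after SUB R3, R2: R3=7-14=-7
after XOR R3, R2: R3=(-7)^14=-9
after ADD R1, 4: R1=8+4=12
after SUB R5, 1: R5=4-1=3
CMP R5, 0  (cmp 3,0)
JGT L1: taken
after LOAD R2, [R1]: R2=M[12]=3
after SUB R3, R2: R3=(-9)-3=-12
after XOR R3, R2: R3=(-12)^3=-9
after ADD R1, 4: R1=12+4=16
after SUB R5, 1: R5=3-1=2
CMP R5, 0  (cmp 2,0)
JGT L1: taken
after LOAD R2, [R1]: R2=M[16]=6
after SUB R3, R2: R3=(-9)-6=-15
after XOR R3, R2: R3=(-15)^6=-9
after ADD R1, 4: R1=16+4=20
after SUB R5, 1: R5=2-1=1
CMP R5, 0  (cmp 1,0)
JGT L1: taken
after LOAD R2, [R1]: R2=M[20]=7
after SUB R3, R2: R3=(-9)-7=-16
after XOR R3, R2: R3=(-16)^7=-9
after ADD R1, 4: R1=20+4=24
after SUB R5, 1: R5=1-1=0
CMP R5, 0  (cmp 0,0)
JGT L1: not taken
STORE R3, [4] → M[4]=-9
halt.
Total executed instructions: 48.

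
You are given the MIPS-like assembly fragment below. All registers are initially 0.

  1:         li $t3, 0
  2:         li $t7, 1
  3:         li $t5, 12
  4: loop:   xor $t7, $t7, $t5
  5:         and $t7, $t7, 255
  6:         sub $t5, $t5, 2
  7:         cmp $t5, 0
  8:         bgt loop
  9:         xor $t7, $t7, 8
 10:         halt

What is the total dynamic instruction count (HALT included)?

$t3=0
$t7=1
$t5=12
$t7=1^12=13
$t7=13&255=13
$t5=12-2=10
cmp $t5, 0  (cmp 10,0)
bgt loop: taken
$t7=13^10=7
$t7=7&255=7
$t5=10-2=8
cmp $t5, 0  (cmp 8,0)
bgt loop: taken
$t7=7^8=15
$t7=15&255=15
$t5=8-2=6
cmp $t5, 0  (cmp 6,0)
bgt loop: taken
$t7=15^6=9
$t7=9&255=9
$t5=6-2=4
cmp $t5, 0  (cmp 4,0)
bgt loop: taken
$t7=9^4=13
$t7=13&255=13
$t5=4-2=2
cmp $t5, 0  (cmp 2,0)
bgt loop: taken
$t7=13^2=15
$t7=15&255=15
$t5=2-2=0
cmp $t5, 0  (cmp 0,0)
bgt loop: not taken
$t7=15^8=7
halt.
Total executed instructions: 35.

35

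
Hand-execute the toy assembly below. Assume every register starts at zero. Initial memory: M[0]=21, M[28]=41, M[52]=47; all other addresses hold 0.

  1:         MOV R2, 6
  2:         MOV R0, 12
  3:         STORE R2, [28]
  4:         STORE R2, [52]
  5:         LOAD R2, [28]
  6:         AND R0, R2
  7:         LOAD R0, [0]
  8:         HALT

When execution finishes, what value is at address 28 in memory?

R2=6
R0=12
STORE R2, [28] → M[28]=6
STORE R2, [52] → M[52]=6
R2=M[28]=6
R0=12&6=4
R0=M[0]=21
halt.

6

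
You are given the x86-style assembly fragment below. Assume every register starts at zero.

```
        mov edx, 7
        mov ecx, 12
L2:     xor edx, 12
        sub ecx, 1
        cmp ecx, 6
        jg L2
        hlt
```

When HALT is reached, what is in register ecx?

6

mov edx, 7 → edx=7
mov ecx, 12 → ecx=12
xor edx, 12 → edx=7^12=11
sub ecx, 1 → ecx=12-1=11
cmp ecx, 6  (cmp 11,6)
jg L2: taken
xor edx, 12 → edx=11^12=7
sub ecx, 1 → ecx=11-1=10
cmp ecx, 6  (cmp 10,6)
jg L2: taken
xor edx, 12 → edx=7^12=11
sub ecx, 1 → ecx=10-1=9
cmp ecx, 6  (cmp 9,6)
jg L2: taken
xor edx, 12 → edx=11^12=7
sub ecx, 1 → ecx=9-1=8
cmp ecx, 6  (cmp 8,6)
jg L2: taken
xor edx, 12 → edx=7^12=11
sub ecx, 1 → ecx=8-1=7
cmp ecx, 6  (cmp 7,6)
jg L2: taken
xor edx, 12 → edx=11^12=7
sub ecx, 1 → ecx=7-1=6
cmp ecx, 6  (cmp 6,6)
jg L2: not taken
halt.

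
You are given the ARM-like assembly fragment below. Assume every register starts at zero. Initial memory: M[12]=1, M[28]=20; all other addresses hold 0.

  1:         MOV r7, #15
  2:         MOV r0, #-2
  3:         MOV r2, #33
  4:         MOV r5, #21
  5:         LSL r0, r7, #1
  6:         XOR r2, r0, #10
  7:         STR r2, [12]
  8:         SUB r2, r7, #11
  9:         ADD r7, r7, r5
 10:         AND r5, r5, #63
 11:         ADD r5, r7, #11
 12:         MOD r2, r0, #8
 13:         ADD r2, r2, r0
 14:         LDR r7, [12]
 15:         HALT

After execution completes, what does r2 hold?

r7=15
r0=-2
r2=33
r5=21
r0=15<<1=30
r2=30^10=20
STR r2, [12] → M[12]=20
r2=15-11=4
r7=15+21=36
r5=21&63=21
r5=36+11=47
r2=30%8=6
r2=6+30=36
r7=M[12]=20
halt.

36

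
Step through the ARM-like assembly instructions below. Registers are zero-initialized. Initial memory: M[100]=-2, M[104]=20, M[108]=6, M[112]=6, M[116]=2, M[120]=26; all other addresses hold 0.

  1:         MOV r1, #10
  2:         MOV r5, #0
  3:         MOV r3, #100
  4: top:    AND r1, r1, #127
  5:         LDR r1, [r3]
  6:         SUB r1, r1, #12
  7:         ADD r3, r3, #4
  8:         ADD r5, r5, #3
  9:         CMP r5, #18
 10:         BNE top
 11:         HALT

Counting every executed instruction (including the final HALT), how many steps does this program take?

r1=10
r5=0
r3=100
r1=10&127=10
r1=M[100]=-2
r1=(-2)-12=-14
r3=100+4=104
r5=0+3=3
CMP r5, #18  (cmp 3,18)
BNE top: taken
r1=(-14)&127=114
r1=M[104]=20
r1=20-12=8
r3=104+4=108
r5=3+3=6
CMP r5, #18  (cmp 6,18)
BNE top: taken
r1=8&127=8
r1=M[108]=6
r1=6-12=-6
r3=108+4=112
r5=6+3=9
CMP r5, #18  (cmp 9,18)
BNE top: taken
r1=(-6)&127=122
r1=M[112]=6
r1=6-12=-6
r3=112+4=116
r5=9+3=12
CMP r5, #18  (cmp 12,18)
BNE top: taken
r1=(-6)&127=122
r1=M[116]=2
r1=2-12=-10
r3=116+4=120
r5=12+3=15
CMP r5, #18  (cmp 15,18)
BNE top: taken
r1=(-10)&127=118
r1=M[120]=26
r1=26-12=14
r3=120+4=124
r5=15+3=18
CMP r5, #18  (cmp 18,18)
BNE top: not taken
halt.
Total executed instructions: 46.

46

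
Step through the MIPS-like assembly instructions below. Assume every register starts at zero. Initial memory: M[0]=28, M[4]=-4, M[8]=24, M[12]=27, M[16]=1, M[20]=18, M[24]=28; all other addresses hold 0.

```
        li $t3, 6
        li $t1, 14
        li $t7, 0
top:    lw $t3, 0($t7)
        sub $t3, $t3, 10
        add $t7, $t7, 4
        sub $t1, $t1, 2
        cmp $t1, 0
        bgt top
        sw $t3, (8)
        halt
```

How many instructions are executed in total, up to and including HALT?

li $t3, 6 → $t3=6
li $t1, 14 → $t1=14
li $t7, 0 → $t7=0
lw $t3, 0($t7) → $t3=M[0]=28
sub $t3, $t3, 10 → $t3=28-10=18
add $t7, $t7, 4 → $t7=0+4=4
sub $t1, $t1, 2 → $t1=14-2=12
cmp $t1, 0  (cmp 12,0)
bgt top: taken
lw $t3, 0($t7) → $t3=M[4]=-4
sub $t3, $t3, 10 → $t3=(-4)-10=-14
add $t7, $t7, 4 → $t7=4+4=8
sub $t1, $t1, 2 → $t1=12-2=10
cmp $t1, 0  (cmp 10,0)
bgt top: taken
lw $t3, 0($t7) → $t3=M[8]=24
sub $t3, $t3, 10 → $t3=24-10=14
add $t7, $t7, 4 → $t7=8+4=12
sub $t1, $t1, 2 → $t1=10-2=8
cmp $t1, 0  (cmp 8,0)
bgt top: taken
lw $t3, 0($t7) → $t3=M[12]=27
sub $t3, $t3, 10 → $t3=27-10=17
add $t7, $t7, 4 → $t7=12+4=16
sub $t1, $t1, 2 → $t1=8-2=6
cmp $t1, 0  (cmp 6,0)
bgt top: taken
lw $t3, 0($t7) → $t3=M[16]=1
sub $t3, $t3, 10 → $t3=1-10=-9
add $t7, $t7, 4 → $t7=16+4=20
sub $t1, $t1, 2 → $t1=6-2=4
cmp $t1, 0  (cmp 4,0)
bgt top: taken
lw $t3, 0($t7) → $t3=M[20]=18
sub $t3, $t3, 10 → $t3=18-10=8
add $t7, $t7, 4 → $t7=20+4=24
sub $t1, $t1, 2 → $t1=4-2=2
cmp $t1, 0  (cmp 2,0)
bgt top: taken
lw $t3, 0($t7) → $t3=M[24]=28
sub $t3, $t3, 10 → $t3=28-10=18
add $t7, $t7, 4 → $t7=24+4=28
sub $t1, $t1, 2 → $t1=2-2=0
cmp $t1, 0  (cmp 0,0)
bgt top: not taken
sw $t3, (8) → M[8]=18
halt.
Total executed instructions: 47.

47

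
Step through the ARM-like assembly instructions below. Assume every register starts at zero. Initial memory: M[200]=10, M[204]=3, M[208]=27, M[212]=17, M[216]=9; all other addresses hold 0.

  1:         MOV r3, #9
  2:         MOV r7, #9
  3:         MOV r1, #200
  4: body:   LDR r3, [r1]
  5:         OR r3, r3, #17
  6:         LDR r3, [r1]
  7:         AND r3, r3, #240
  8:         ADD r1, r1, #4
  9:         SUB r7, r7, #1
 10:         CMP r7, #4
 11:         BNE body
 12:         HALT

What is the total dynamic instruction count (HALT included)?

MOV r3, #9 → r3=9
MOV r7, #9 → r7=9
MOV r1, #200 → r1=200
LDR r3, [r1] → r3=M[200]=10
OR r3, r3, #17 → r3=10|17=27
LDR r3, [r1] → r3=M[200]=10
AND r3, r3, #240 → r3=10&240=0
ADD r1, r1, #4 → r1=200+4=204
SUB r7, r7, #1 → r7=9-1=8
CMP r7, #4  (cmp 8,4)
BNE body: taken
LDR r3, [r1] → r3=M[204]=3
OR r3, r3, #17 → r3=3|17=19
LDR r3, [r1] → r3=M[204]=3
AND r3, r3, #240 → r3=3&240=0
ADD r1, r1, #4 → r1=204+4=208
SUB r7, r7, #1 → r7=8-1=7
CMP r7, #4  (cmp 7,4)
BNE body: taken
LDR r3, [r1] → r3=M[208]=27
OR r3, r3, #17 → r3=27|17=27
LDR r3, [r1] → r3=M[208]=27
AND r3, r3, #240 → r3=27&240=16
ADD r1, r1, #4 → r1=208+4=212
SUB r7, r7, #1 → r7=7-1=6
CMP r7, #4  (cmp 6,4)
BNE body: taken
LDR r3, [r1] → r3=M[212]=17
OR r3, r3, #17 → r3=17|17=17
LDR r3, [r1] → r3=M[212]=17
AND r3, r3, #240 → r3=17&240=16
ADD r1, r1, #4 → r1=212+4=216
SUB r7, r7, #1 → r7=6-1=5
CMP r7, #4  (cmp 5,4)
BNE body: taken
LDR r3, [r1] → r3=M[216]=9
OR r3, r3, #17 → r3=9|17=25
LDR r3, [r1] → r3=M[216]=9
AND r3, r3, #240 → r3=9&240=0
ADD r1, r1, #4 → r1=216+4=220
SUB r7, r7, #1 → r7=5-1=4
CMP r7, #4  (cmp 4,4)
BNE body: not taken
halt.
Total executed instructions: 44.

44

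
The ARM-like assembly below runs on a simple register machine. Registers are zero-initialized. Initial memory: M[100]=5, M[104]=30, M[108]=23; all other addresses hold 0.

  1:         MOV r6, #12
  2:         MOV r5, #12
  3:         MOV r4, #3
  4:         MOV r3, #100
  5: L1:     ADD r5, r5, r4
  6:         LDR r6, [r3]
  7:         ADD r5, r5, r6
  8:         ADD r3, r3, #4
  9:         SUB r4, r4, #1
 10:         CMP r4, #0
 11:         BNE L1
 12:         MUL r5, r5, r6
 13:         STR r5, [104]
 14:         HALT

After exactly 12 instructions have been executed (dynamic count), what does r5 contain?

22

after MOV r6, #12: r6=12
after MOV r5, #12: r5=12
after MOV r4, #3: r4=3
after MOV r3, #100: r3=100
after ADD r5, r5, r4: r5=12+3=15
after LDR r6, [r3]: r6=M[100]=5
after ADD r5, r5, r6: r5=15+5=20
after ADD r3, r3, #4: r3=100+4=104
after SUB r4, r4, #1: r4=3-1=2
CMP r4, #0  (cmp 2,0)
BNE L1: taken
after ADD r5, r5, r4: r5=20+2=22
After step 12: r5 = 22.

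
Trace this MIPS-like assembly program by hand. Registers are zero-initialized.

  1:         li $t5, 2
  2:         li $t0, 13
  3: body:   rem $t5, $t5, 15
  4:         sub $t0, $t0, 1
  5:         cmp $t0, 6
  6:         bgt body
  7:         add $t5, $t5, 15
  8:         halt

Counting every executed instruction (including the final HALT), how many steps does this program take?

32

after li $t5, 2: $t5=2
after li $t0, 13: $t0=13
after rem $t5, $t5, 15: $t5=2%15=2
after sub $t0, $t0, 1: $t0=13-1=12
cmp $t0, 6  (cmp 12,6)
bgt body: taken
after rem $t5, $t5, 15: $t5=2%15=2
after sub $t0, $t0, 1: $t0=12-1=11
cmp $t0, 6  (cmp 11,6)
bgt body: taken
after rem $t5, $t5, 15: $t5=2%15=2
after sub $t0, $t0, 1: $t0=11-1=10
cmp $t0, 6  (cmp 10,6)
bgt body: taken
after rem $t5, $t5, 15: $t5=2%15=2
after sub $t0, $t0, 1: $t0=10-1=9
cmp $t0, 6  (cmp 9,6)
bgt body: taken
after rem $t5, $t5, 15: $t5=2%15=2
after sub $t0, $t0, 1: $t0=9-1=8
cmp $t0, 6  (cmp 8,6)
bgt body: taken
after rem $t5, $t5, 15: $t5=2%15=2
after sub $t0, $t0, 1: $t0=8-1=7
cmp $t0, 6  (cmp 7,6)
bgt body: taken
after rem $t5, $t5, 15: $t5=2%15=2
after sub $t0, $t0, 1: $t0=7-1=6
cmp $t0, 6  (cmp 6,6)
bgt body: not taken
after add $t5, $t5, 15: $t5=2+15=17
halt.
Total executed instructions: 32.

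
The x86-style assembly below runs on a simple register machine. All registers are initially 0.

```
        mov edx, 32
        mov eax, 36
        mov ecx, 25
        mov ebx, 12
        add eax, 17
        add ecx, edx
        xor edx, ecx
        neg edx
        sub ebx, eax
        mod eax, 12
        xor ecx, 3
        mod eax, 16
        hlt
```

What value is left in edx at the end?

edx=32
eax=36
ecx=25
ebx=12
eax=36+17=53
ecx=25+32=57
edx=32^57=25
edx=-(25)=-25
ebx=12-53=-41
eax=53%12=5
ecx=57^3=58
eax=5%16=5
halt.

-25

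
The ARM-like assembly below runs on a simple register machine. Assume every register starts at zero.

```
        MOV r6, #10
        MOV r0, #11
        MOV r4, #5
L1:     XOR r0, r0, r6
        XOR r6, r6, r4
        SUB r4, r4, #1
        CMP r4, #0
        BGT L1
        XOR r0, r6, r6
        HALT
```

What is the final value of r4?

0

MOV r6, #10 → r6=10
MOV r0, #11 → r0=11
MOV r4, #5 → r4=5
XOR r0, r0, r6 → r0=11^10=1
XOR r6, r6, r4 → r6=10^5=15
SUB r4, r4, #1 → r4=5-1=4
CMP r4, #0  (cmp 4,0)
BGT L1: taken
XOR r0, r0, r6 → r0=1^15=14
XOR r6, r6, r4 → r6=15^4=11
SUB r4, r4, #1 → r4=4-1=3
CMP r4, #0  (cmp 3,0)
BGT L1: taken
XOR r0, r0, r6 → r0=14^11=5
XOR r6, r6, r4 → r6=11^3=8
SUB r4, r4, #1 → r4=3-1=2
CMP r4, #0  (cmp 2,0)
BGT L1: taken
XOR r0, r0, r6 → r0=5^8=13
XOR r6, r6, r4 → r6=8^2=10
SUB r4, r4, #1 → r4=2-1=1
CMP r4, #0  (cmp 1,0)
BGT L1: taken
XOR r0, r0, r6 → r0=13^10=7
XOR r6, r6, r4 → r6=10^1=11
SUB r4, r4, #1 → r4=1-1=0
CMP r4, #0  (cmp 0,0)
BGT L1: not taken
XOR r0, r6, r6 → r0=11^11=0
halt.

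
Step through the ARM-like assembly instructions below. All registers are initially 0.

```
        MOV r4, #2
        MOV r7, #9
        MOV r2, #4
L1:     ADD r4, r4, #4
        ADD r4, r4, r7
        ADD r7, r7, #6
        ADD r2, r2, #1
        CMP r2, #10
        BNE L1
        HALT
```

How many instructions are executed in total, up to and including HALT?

after MOV r4, #2: r4=2
after MOV r7, #9: r7=9
after MOV r2, #4: r2=4
after ADD r4, r4, #4: r4=2+4=6
after ADD r4, r4, r7: r4=6+9=15
after ADD r7, r7, #6: r7=9+6=15
after ADD r2, r2, #1: r2=4+1=5
CMP r2, #10  (cmp 5,10)
BNE L1: taken
after ADD r4, r4, #4: r4=15+4=19
after ADD r4, r4, r7: r4=19+15=34
after ADD r7, r7, #6: r7=15+6=21
after ADD r2, r2, #1: r2=5+1=6
CMP r2, #10  (cmp 6,10)
BNE L1: taken
after ADD r4, r4, #4: r4=34+4=38
after ADD r4, r4, r7: r4=38+21=59
after ADD r7, r7, #6: r7=21+6=27
after ADD r2, r2, #1: r2=6+1=7
CMP r2, #10  (cmp 7,10)
BNE L1: taken
after ADD r4, r4, #4: r4=59+4=63
after ADD r4, r4, r7: r4=63+27=90
after ADD r7, r7, #6: r7=27+6=33
after ADD r2, r2, #1: r2=7+1=8
CMP r2, #10  (cmp 8,10)
BNE L1: taken
after ADD r4, r4, #4: r4=90+4=94
after ADD r4, r4, r7: r4=94+33=127
after ADD r7, r7, #6: r7=33+6=39
after ADD r2, r2, #1: r2=8+1=9
CMP r2, #10  (cmp 9,10)
BNE L1: taken
after ADD r4, r4, #4: r4=127+4=131
after ADD r4, r4, r7: r4=131+39=170
after ADD r7, r7, #6: r7=39+6=45
after ADD r2, r2, #1: r2=9+1=10
CMP r2, #10  (cmp 10,10)
BNE L1: not taken
halt.
Total executed instructions: 40.

40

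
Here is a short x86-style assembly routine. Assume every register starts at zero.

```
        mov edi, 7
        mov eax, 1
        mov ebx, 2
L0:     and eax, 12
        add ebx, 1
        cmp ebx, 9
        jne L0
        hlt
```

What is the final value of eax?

0

edi=7
eax=1
ebx=2
eax=1&12=0
ebx=2+1=3
cmp ebx, 9  (cmp 3,9)
jne L0: taken
eax=0&12=0
ebx=3+1=4
cmp ebx, 9  (cmp 4,9)
jne L0: taken
eax=0&12=0
ebx=4+1=5
cmp ebx, 9  (cmp 5,9)
jne L0: taken
eax=0&12=0
ebx=5+1=6
cmp ebx, 9  (cmp 6,9)
jne L0: taken
eax=0&12=0
ebx=6+1=7
cmp ebx, 9  (cmp 7,9)
jne L0: taken
eax=0&12=0
ebx=7+1=8
cmp ebx, 9  (cmp 8,9)
jne L0: taken
eax=0&12=0
ebx=8+1=9
cmp ebx, 9  (cmp 9,9)
jne L0: not taken
halt.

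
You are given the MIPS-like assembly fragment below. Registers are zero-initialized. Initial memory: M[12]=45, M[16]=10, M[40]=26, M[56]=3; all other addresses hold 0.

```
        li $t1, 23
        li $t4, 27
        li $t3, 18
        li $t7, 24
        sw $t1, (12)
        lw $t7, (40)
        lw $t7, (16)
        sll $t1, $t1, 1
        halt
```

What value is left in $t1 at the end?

46

li $t1, 23 → $t1=23
li $t4, 27 → $t4=27
li $t3, 18 → $t3=18
li $t7, 24 → $t7=24
sw $t1, (12) → M[12]=23
lw $t7, (40) → $t7=M[40]=26
lw $t7, (16) → $t7=M[16]=10
sll $t1, $t1, 1 → $t1=23<<1=46
halt.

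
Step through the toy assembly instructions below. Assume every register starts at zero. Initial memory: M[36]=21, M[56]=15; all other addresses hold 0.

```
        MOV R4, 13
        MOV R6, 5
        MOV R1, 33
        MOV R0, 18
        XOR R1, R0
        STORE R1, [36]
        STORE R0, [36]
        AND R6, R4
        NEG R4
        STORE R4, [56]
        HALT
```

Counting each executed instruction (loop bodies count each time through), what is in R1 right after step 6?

51

R4=13
R6=5
R1=33
R0=18
R1=33^18=51
STORE R1, [36] → M[36]=51
After step 6: R1 = 51.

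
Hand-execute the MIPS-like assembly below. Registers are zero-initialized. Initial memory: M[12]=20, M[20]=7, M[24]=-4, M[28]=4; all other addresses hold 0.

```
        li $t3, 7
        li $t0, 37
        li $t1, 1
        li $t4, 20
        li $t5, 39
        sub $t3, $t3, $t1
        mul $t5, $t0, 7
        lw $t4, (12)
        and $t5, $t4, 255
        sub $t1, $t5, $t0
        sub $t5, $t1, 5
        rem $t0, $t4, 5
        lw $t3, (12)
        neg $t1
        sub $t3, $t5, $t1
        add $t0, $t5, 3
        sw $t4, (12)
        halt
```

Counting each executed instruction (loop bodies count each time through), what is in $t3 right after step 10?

6

li $t3, 7 → $t3=7
li $t0, 37 → $t0=37
li $t1, 1 → $t1=1
li $t4, 20 → $t4=20
li $t5, 39 → $t5=39
sub $t3, $t3, $t1 → $t3=7-1=6
mul $t5, $t0, 7 → $t5=37*7=259
lw $t4, (12) → $t4=M[12]=20
and $t5, $t4, 255 → $t5=20&255=20
sub $t1, $t5, $t0 → $t1=20-37=-17
After step 10: $t3 = 6.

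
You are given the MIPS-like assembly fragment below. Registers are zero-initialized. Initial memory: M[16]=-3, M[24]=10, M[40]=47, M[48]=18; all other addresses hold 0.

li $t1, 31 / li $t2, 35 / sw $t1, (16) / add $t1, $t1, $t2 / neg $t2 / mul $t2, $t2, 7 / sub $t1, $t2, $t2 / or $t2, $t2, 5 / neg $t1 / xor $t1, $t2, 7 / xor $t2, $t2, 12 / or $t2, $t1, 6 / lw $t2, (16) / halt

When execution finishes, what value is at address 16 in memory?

after li $t1, 31: $t1=31
after li $t2, 35: $t2=35
sw $t1, (16) → M[16]=31
after add $t1, $t1, $t2: $t1=31+35=66
after neg $t2: $t2=-(35)=-35
after mul $t2, $t2, 7: $t2=(-35)*7=-245
after sub $t1, $t2, $t2: $t1=(-245)-(-245)=0
after or $t2, $t2, 5: $t2=(-245)|5=-241
after neg $t1: $t1=-(0)=0
after xor $t1, $t2, 7: $t1=(-241)^7=-248
after xor $t2, $t2, 12: $t2=(-241)^12=-253
after or $t2, $t1, 6: $t2=(-248)|6=-242
after lw $t2, (16): $t2=M[16]=31
halt.

31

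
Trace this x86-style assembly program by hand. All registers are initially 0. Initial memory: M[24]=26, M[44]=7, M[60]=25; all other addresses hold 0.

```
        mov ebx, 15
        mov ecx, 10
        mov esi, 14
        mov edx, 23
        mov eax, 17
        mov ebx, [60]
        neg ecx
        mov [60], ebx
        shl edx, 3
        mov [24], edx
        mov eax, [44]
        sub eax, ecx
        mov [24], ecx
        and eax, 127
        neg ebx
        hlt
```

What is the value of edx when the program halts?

mov ebx, 15 → ebx=15
mov ecx, 10 → ecx=10
mov esi, 14 → esi=14
mov edx, 23 → edx=23
mov eax, 17 → eax=17
mov ebx, [60] → ebx=M[60]=25
neg ecx → ecx=-(10)=-10
mov [60], ebx → M[60]=25
shl edx, 3 → edx=23<<3=184
mov [24], edx → M[24]=184
mov eax, [44] → eax=M[44]=7
sub eax, ecx → eax=7-(-10)=17
mov [24], ecx → M[24]=-10
and eax, 127 → eax=17&127=17
neg ebx → ebx=-(25)=-25
halt.

184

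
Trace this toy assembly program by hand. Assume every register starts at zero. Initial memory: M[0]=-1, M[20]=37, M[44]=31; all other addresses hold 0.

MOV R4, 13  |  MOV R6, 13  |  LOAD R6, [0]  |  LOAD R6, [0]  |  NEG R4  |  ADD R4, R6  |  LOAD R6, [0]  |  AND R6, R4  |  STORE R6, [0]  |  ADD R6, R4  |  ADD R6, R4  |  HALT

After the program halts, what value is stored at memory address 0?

-14

after MOV R4, 13: R4=13
after MOV R6, 13: R6=13
after LOAD R6, [0]: R6=M[0]=-1
after LOAD R6, [0]: R6=M[0]=-1
after NEG R4: R4=-(13)=-13
after ADD R4, R6: R4=(-13)+(-1)=-14
after LOAD R6, [0]: R6=M[0]=-1
after AND R6, R4: R6=(-1)&(-14)=-14
STORE R6, [0] → M[0]=-14
after ADD R6, R4: R6=(-14)+(-14)=-28
after ADD R6, R4: R6=(-28)+(-14)=-42
halt.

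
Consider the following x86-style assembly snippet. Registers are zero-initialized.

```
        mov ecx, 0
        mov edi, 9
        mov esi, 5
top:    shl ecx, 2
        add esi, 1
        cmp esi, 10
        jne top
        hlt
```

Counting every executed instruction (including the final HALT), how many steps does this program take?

24

mov ecx, 0 → ecx=0
mov edi, 9 → edi=9
mov esi, 5 → esi=5
shl ecx, 2 → ecx=0<<2=0
add esi, 1 → esi=5+1=6
cmp esi, 10  (cmp 6,10)
jne top: taken
shl ecx, 2 → ecx=0<<2=0
add esi, 1 → esi=6+1=7
cmp esi, 10  (cmp 7,10)
jne top: taken
shl ecx, 2 → ecx=0<<2=0
add esi, 1 → esi=7+1=8
cmp esi, 10  (cmp 8,10)
jne top: taken
shl ecx, 2 → ecx=0<<2=0
add esi, 1 → esi=8+1=9
cmp esi, 10  (cmp 9,10)
jne top: taken
shl ecx, 2 → ecx=0<<2=0
add esi, 1 → esi=9+1=10
cmp esi, 10  (cmp 10,10)
jne top: not taken
halt.
Total executed instructions: 24.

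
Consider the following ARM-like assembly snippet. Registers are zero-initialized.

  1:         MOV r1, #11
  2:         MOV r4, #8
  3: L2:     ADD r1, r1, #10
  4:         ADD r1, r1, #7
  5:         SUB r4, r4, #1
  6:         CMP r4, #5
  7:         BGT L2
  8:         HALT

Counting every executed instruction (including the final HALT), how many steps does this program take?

MOV r1, #11 → r1=11
MOV r4, #8 → r4=8
ADD r1, r1, #10 → r1=11+10=21
ADD r1, r1, #7 → r1=21+7=28
SUB r4, r4, #1 → r4=8-1=7
CMP r4, #5  (cmp 7,5)
BGT L2: taken
ADD r1, r1, #10 → r1=28+10=38
ADD r1, r1, #7 → r1=38+7=45
SUB r4, r4, #1 → r4=7-1=6
CMP r4, #5  (cmp 6,5)
BGT L2: taken
ADD r1, r1, #10 → r1=45+10=55
ADD r1, r1, #7 → r1=55+7=62
SUB r4, r4, #1 → r4=6-1=5
CMP r4, #5  (cmp 5,5)
BGT L2: not taken
halt.
Total executed instructions: 18.

18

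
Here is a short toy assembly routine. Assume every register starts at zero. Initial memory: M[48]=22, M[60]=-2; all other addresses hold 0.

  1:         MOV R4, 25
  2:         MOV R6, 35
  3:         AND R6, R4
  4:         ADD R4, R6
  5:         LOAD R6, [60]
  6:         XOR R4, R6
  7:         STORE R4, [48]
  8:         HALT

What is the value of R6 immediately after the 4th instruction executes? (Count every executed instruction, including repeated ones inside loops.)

MOV R4, 25 → R4=25
MOV R6, 35 → R6=35
AND R6, R4 → R6=35&25=1
ADD R4, R6 → R4=25+1=26
After step 4: R6 = 1.

1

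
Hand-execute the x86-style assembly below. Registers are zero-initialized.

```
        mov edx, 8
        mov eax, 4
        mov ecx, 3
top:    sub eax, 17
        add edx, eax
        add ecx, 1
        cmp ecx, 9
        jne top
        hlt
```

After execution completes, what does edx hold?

edx=8
eax=4
ecx=3
eax=4-17=-13
edx=8+(-13)=-5
ecx=3+1=4
cmp ecx, 9  (cmp 4,9)
jne top: taken
eax=(-13)-17=-30
edx=(-5)+(-30)=-35
ecx=4+1=5
cmp ecx, 9  (cmp 5,9)
jne top: taken
eax=(-30)-17=-47
edx=(-35)+(-47)=-82
ecx=5+1=6
cmp ecx, 9  (cmp 6,9)
jne top: taken
eax=(-47)-17=-64
edx=(-82)+(-64)=-146
ecx=6+1=7
cmp ecx, 9  (cmp 7,9)
jne top: taken
eax=(-64)-17=-81
edx=(-146)+(-81)=-227
ecx=7+1=8
cmp ecx, 9  (cmp 8,9)
jne top: taken
eax=(-81)-17=-98
edx=(-227)+(-98)=-325
ecx=8+1=9
cmp ecx, 9  (cmp 9,9)
jne top: not taken
halt.

-325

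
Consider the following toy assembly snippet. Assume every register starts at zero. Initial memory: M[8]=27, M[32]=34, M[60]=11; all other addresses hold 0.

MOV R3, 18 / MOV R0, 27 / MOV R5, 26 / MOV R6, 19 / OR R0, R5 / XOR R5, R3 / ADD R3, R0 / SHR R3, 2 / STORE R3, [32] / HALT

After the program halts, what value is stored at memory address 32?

after MOV R3, 18: R3=18
after MOV R0, 27: R0=27
after MOV R5, 26: R5=26
after MOV R6, 19: R6=19
after OR R0, R5: R0=27|26=27
after XOR R5, R3: R5=26^18=8
after ADD R3, R0: R3=18+27=45
after SHR R3, 2: R3=45>>2=11
STORE R3, [32] → M[32]=11
halt.

11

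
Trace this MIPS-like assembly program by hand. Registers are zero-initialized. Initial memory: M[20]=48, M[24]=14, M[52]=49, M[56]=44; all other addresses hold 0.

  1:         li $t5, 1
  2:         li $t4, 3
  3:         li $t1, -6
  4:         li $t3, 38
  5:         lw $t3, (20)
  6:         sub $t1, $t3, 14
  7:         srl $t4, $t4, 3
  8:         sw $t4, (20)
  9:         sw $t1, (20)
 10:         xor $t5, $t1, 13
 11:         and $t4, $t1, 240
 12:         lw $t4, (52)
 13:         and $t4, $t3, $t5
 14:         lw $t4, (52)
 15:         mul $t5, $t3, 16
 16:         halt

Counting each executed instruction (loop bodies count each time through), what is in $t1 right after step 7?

$t5=1
$t4=3
$t1=-6
$t3=38
$t3=M[20]=48
$t1=48-14=34
$t4=3>>3=0
After step 7: $t1 = 34.

34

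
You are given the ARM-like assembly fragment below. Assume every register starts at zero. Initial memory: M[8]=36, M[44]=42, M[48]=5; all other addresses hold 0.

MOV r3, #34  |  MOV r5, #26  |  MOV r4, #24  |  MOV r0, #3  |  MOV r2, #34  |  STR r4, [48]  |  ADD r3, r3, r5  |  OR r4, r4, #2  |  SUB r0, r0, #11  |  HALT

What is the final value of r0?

-8

after MOV r3, #34: r3=34
after MOV r5, #26: r5=26
after MOV r4, #24: r4=24
after MOV r0, #3: r0=3
after MOV r2, #34: r2=34
STR r4, [48] → M[48]=24
after ADD r3, r3, r5: r3=34+26=60
after OR r4, r4, #2: r4=24|2=26
after SUB r0, r0, #11: r0=3-11=-8
halt.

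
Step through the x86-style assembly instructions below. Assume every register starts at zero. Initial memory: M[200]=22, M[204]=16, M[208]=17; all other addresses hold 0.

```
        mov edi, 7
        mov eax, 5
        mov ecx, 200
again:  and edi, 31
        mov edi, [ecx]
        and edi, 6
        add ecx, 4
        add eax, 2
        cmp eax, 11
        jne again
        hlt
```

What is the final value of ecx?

212

after mov edi, 7: edi=7
after mov eax, 5: eax=5
after mov ecx, 200: ecx=200
after and edi, 31: edi=7&31=7
after mov edi, [ecx]: edi=M[200]=22
after and edi, 6: edi=22&6=6
after add ecx, 4: ecx=200+4=204
after add eax, 2: eax=5+2=7
cmp eax, 11  (cmp 7,11)
jne again: taken
after and edi, 31: edi=6&31=6
after mov edi, [ecx]: edi=M[204]=16
after and edi, 6: edi=16&6=0
after add ecx, 4: ecx=204+4=208
after add eax, 2: eax=7+2=9
cmp eax, 11  (cmp 9,11)
jne again: taken
after and edi, 31: edi=0&31=0
after mov edi, [ecx]: edi=M[208]=17
after and edi, 6: edi=17&6=0
after add ecx, 4: ecx=208+4=212
after add eax, 2: eax=9+2=11
cmp eax, 11  (cmp 11,11)
jne again: not taken
halt.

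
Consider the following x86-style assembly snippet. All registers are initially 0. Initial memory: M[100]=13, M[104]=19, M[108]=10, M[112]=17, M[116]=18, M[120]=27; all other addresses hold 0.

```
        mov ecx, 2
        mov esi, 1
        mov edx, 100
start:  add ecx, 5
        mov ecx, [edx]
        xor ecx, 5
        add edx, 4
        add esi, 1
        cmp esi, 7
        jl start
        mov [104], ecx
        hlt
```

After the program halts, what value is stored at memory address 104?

after mov ecx, 2: ecx=2
after mov esi, 1: esi=1
after mov edx, 100: edx=100
after add ecx, 5: ecx=2+5=7
after mov ecx, [edx]: ecx=M[100]=13
after xor ecx, 5: ecx=13^5=8
after add edx, 4: edx=100+4=104
after add esi, 1: esi=1+1=2
cmp esi, 7  (cmp 2,7)
jl start: taken
after add ecx, 5: ecx=8+5=13
after mov ecx, [edx]: ecx=M[104]=19
after xor ecx, 5: ecx=19^5=22
after add edx, 4: edx=104+4=108
after add esi, 1: esi=2+1=3
cmp esi, 7  (cmp 3,7)
jl start: taken
after add ecx, 5: ecx=22+5=27
after mov ecx, [edx]: ecx=M[108]=10
after xor ecx, 5: ecx=10^5=15
after add edx, 4: edx=108+4=112
after add esi, 1: esi=3+1=4
cmp esi, 7  (cmp 4,7)
jl start: taken
after add ecx, 5: ecx=15+5=20
after mov ecx, [edx]: ecx=M[112]=17
after xor ecx, 5: ecx=17^5=20
after add edx, 4: edx=112+4=116
after add esi, 1: esi=4+1=5
cmp esi, 7  (cmp 5,7)
jl start: taken
after add ecx, 5: ecx=20+5=25
after mov ecx, [edx]: ecx=M[116]=18
after xor ecx, 5: ecx=18^5=23
after add edx, 4: edx=116+4=120
after add esi, 1: esi=5+1=6
cmp esi, 7  (cmp 6,7)
jl start: taken
after add ecx, 5: ecx=23+5=28
after mov ecx, [edx]: ecx=M[120]=27
after xor ecx, 5: ecx=27^5=30
after add edx, 4: edx=120+4=124
after add esi, 1: esi=6+1=7
cmp esi, 7  (cmp 7,7)
jl start: not taken
mov [104], ecx → M[104]=30
halt.

30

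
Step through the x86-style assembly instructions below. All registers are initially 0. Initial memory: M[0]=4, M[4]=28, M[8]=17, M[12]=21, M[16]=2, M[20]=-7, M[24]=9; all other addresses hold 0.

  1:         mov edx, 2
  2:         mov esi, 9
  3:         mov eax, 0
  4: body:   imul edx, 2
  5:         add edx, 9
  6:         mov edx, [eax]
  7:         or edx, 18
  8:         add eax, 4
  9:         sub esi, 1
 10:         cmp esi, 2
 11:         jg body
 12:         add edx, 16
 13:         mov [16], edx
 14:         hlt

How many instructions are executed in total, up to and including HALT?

62

mov edx, 2 → edx=2
mov esi, 9 → esi=9
mov eax, 0 → eax=0
imul edx, 2 → edx=2*2=4
add edx, 9 → edx=4+9=13
mov edx, [eax] → edx=M[0]=4
or edx, 18 → edx=4|18=22
add eax, 4 → eax=0+4=4
sub esi, 1 → esi=9-1=8
cmp esi, 2  (cmp 8,2)
jg body: taken
imul edx, 2 → edx=22*2=44
add edx, 9 → edx=44+9=53
mov edx, [eax] → edx=M[4]=28
or edx, 18 → edx=28|18=30
add eax, 4 → eax=4+4=8
sub esi, 1 → esi=8-1=7
cmp esi, 2  (cmp 7,2)
jg body: taken
imul edx, 2 → edx=30*2=60
add edx, 9 → edx=60+9=69
mov edx, [eax] → edx=M[8]=17
or edx, 18 → edx=17|18=19
add eax, 4 → eax=8+4=12
sub esi, 1 → esi=7-1=6
cmp esi, 2  (cmp 6,2)
jg body: taken
imul edx, 2 → edx=19*2=38
add edx, 9 → edx=38+9=47
mov edx, [eax] → edx=M[12]=21
or edx, 18 → edx=21|18=23
add eax, 4 → eax=12+4=16
sub esi, 1 → esi=6-1=5
cmp esi, 2  (cmp 5,2)
jg body: taken
imul edx, 2 → edx=23*2=46
add edx, 9 → edx=46+9=55
mov edx, [eax] → edx=M[16]=2
or edx, 18 → edx=2|18=18
add eax, 4 → eax=16+4=20
sub esi, 1 → esi=5-1=4
cmp esi, 2  (cmp 4,2)
jg body: taken
imul edx, 2 → edx=18*2=36
add edx, 9 → edx=36+9=45
mov edx, [eax] → edx=M[20]=-7
or edx, 18 → edx=(-7)|18=-5
add eax, 4 → eax=20+4=24
sub esi, 1 → esi=4-1=3
cmp esi, 2  (cmp 3,2)
jg body: taken
imul edx, 2 → edx=(-5)*2=-10
add edx, 9 → edx=(-10)+9=-1
mov edx, [eax] → edx=M[24]=9
or edx, 18 → edx=9|18=27
add eax, 4 → eax=24+4=28
sub esi, 1 → esi=3-1=2
cmp esi, 2  (cmp 2,2)
jg body: not taken
add edx, 16 → edx=27+16=43
mov [16], edx → M[16]=43
halt.
Total executed instructions: 62.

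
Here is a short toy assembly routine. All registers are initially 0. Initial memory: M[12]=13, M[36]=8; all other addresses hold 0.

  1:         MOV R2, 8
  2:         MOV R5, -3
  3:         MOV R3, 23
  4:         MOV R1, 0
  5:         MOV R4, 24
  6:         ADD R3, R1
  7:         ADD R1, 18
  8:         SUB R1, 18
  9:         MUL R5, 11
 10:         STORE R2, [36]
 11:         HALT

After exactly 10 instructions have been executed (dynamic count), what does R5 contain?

-33

R2=8
R5=-3
R3=23
R1=0
R4=24
R3=23+0=23
R1=0+18=18
R1=18-18=0
R5=(-3)*11=-33
STORE R2, [36] → M[36]=8
After step 10: R5 = -33.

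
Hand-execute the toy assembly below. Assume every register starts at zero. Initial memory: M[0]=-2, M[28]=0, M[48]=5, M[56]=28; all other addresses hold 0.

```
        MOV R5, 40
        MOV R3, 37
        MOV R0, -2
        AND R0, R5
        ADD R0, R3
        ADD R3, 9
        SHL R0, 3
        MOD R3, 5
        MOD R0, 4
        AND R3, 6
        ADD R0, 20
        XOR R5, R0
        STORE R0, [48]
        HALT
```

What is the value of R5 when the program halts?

R5=40
R3=37
R0=-2
R0=(-2)&40=40
R0=40+37=77
R3=37+9=46
R0=77<<3=616
R3=46%5=1
R0=616%4=0
R3=1&6=0
R0=0+20=20
R5=40^20=60
STORE R0, [48] → M[48]=20
halt.

60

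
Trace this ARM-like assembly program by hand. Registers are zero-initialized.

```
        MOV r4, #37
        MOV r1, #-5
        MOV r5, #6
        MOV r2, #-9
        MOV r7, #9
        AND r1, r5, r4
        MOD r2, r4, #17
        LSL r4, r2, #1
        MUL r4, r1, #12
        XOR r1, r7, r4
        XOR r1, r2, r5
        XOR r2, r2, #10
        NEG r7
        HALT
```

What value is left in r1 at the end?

after MOV r4, #37: r4=37
after MOV r1, #-5: r1=-5
after MOV r5, #6: r5=6
after MOV r2, #-9: r2=-9
after MOV r7, #9: r7=9
after AND r1, r5, r4: r1=6&37=4
after MOD r2, r4, #17: r2=37%17=3
after LSL r4, r2, #1: r4=3<<1=6
after MUL r4, r1, #12: r4=4*12=48
after XOR r1, r7, r4: r1=9^48=57
after XOR r1, r2, r5: r1=3^6=5
after XOR r2, r2, #10: r2=3^10=9
after NEG r7: r7=-(9)=-9
halt.

5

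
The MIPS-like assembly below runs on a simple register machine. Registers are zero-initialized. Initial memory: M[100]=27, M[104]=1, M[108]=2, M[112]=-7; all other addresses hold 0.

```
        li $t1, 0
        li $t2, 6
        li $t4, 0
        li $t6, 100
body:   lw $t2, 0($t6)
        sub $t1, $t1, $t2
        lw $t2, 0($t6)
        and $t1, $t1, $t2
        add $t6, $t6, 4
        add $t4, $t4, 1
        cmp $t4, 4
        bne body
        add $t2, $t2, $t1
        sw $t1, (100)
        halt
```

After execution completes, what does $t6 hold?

116

after li $t1, 0: $t1=0
after li $t2, 6: $t2=6
after li $t4, 0: $t4=0
after li $t6, 100: $t6=100
after lw $t2, 0($t6): $t2=M[100]=27
after sub $t1, $t1, $t2: $t1=0-27=-27
after lw $t2, 0($t6): $t2=M[100]=27
after and $t1, $t1, $t2: $t1=(-27)&27=1
after add $t6, $t6, 4: $t6=100+4=104
after add $t4, $t4, 1: $t4=0+1=1
cmp $t4, 4  (cmp 1,4)
bne body: taken
after lw $t2, 0($t6): $t2=M[104]=1
after sub $t1, $t1, $t2: $t1=1-1=0
after lw $t2, 0($t6): $t2=M[104]=1
after and $t1, $t1, $t2: $t1=0&1=0
after add $t6, $t6, 4: $t6=104+4=108
after add $t4, $t4, 1: $t4=1+1=2
cmp $t4, 4  (cmp 2,4)
bne body: taken
after lw $t2, 0($t6): $t2=M[108]=2
after sub $t1, $t1, $t2: $t1=0-2=-2
after lw $t2, 0($t6): $t2=M[108]=2
after and $t1, $t1, $t2: $t1=(-2)&2=2
after add $t6, $t6, 4: $t6=108+4=112
after add $t4, $t4, 1: $t4=2+1=3
cmp $t4, 4  (cmp 3,4)
bne body: taken
after lw $t2, 0($t6): $t2=M[112]=-7
after sub $t1, $t1, $t2: $t1=2-(-7)=9
after lw $t2, 0($t6): $t2=M[112]=-7
after and $t1, $t1, $t2: $t1=9&(-7)=9
after add $t6, $t6, 4: $t6=112+4=116
after add $t4, $t4, 1: $t4=3+1=4
cmp $t4, 4  (cmp 4,4)
bne body: not taken
after add $t2, $t2, $t1: $t2=(-7)+9=2
sw $t1, (100) → M[100]=9
halt.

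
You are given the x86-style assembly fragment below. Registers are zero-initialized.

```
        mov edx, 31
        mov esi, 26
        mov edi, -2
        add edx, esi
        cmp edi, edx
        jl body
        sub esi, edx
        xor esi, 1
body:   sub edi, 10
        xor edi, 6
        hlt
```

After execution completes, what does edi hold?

-14

edx=31
esi=26
edi=-2
edx=31+26=57
cmp edi, edx  (cmp -2,57)
jl body: taken
edi=(-2)-10=-12
edi=(-12)^6=-14
halt.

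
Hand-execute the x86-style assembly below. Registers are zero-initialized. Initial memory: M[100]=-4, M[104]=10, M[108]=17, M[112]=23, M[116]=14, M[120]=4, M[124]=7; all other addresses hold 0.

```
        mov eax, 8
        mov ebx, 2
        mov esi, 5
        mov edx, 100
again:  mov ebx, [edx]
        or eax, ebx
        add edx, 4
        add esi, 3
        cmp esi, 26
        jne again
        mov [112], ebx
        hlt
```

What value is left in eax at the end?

-1

eax=8
ebx=2
esi=5
edx=100
ebx=M[100]=-4
eax=8|(-4)=-4
edx=100+4=104
esi=5+3=8
cmp esi, 26  (cmp 8,26)
jne again: taken
ebx=M[104]=10
eax=(-4)|10=-2
edx=104+4=108
esi=8+3=11
cmp esi, 26  (cmp 11,26)
jne again: taken
ebx=M[108]=17
eax=(-2)|17=-1
edx=108+4=112
esi=11+3=14
cmp esi, 26  (cmp 14,26)
jne again: taken
ebx=M[112]=23
eax=(-1)|23=-1
edx=112+4=116
esi=14+3=17
cmp esi, 26  (cmp 17,26)
jne again: taken
ebx=M[116]=14
eax=(-1)|14=-1
edx=116+4=120
esi=17+3=20
cmp esi, 26  (cmp 20,26)
jne again: taken
ebx=M[120]=4
eax=(-1)|4=-1
edx=120+4=124
esi=20+3=23
cmp esi, 26  (cmp 23,26)
jne again: taken
ebx=M[124]=7
eax=(-1)|7=-1
edx=124+4=128
esi=23+3=26
cmp esi, 26  (cmp 26,26)
jne again: not taken
mov [112], ebx → M[112]=7
halt.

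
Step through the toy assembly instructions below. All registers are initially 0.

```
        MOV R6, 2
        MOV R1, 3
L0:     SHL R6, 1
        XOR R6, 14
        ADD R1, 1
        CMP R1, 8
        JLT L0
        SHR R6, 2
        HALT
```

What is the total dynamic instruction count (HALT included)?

29

R6=2
R1=3
R6=2<<1=4
R6=4^14=10
R1=3+1=4
CMP R1, 8  (cmp 4,8)
JLT L0: taken
R6=10<<1=20
R6=20^14=26
R1=4+1=5
CMP R1, 8  (cmp 5,8)
JLT L0: taken
R6=26<<1=52
R6=52^14=58
R1=5+1=6
CMP R1, 8  (cmp 6,8)
JLT L0: taken
R6=58<<1=116
R6=116^14=122
R1=6+1=7
CMP R1, 8  (cmp 7,8)
JLT L0: taken
R6=122<<1=244
R6=244^14=250
R1=7+1=8
CMP R1, 8  (cmp 8,8)
JLT L0: not taken
R6=250>>2=62
halt.
Total executed instructions: 29.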